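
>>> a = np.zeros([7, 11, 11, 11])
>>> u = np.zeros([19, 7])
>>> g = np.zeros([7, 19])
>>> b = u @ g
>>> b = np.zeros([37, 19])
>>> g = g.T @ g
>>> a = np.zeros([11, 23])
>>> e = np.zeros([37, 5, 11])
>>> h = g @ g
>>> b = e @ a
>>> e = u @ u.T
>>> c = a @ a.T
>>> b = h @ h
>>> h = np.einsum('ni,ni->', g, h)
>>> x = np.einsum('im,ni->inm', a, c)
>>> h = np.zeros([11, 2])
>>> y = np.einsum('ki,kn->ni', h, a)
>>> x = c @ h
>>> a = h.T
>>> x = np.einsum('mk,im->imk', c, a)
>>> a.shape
(2, 11)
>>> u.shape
(19, 7)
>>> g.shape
(19, 19)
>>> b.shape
(19, 19)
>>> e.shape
(19, 19)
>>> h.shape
(11, 2)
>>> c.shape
(11, 11)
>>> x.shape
(2, 11, 11)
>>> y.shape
(23, 2)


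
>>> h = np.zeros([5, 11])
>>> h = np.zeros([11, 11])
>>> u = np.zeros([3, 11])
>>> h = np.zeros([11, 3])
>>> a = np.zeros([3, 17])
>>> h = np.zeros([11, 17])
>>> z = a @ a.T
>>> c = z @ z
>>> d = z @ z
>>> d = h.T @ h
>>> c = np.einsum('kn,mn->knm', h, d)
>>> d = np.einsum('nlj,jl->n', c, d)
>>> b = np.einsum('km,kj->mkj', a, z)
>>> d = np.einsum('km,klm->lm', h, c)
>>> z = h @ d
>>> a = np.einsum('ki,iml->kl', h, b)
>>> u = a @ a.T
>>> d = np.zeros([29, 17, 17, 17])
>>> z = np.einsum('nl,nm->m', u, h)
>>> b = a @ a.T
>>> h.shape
(11, 17)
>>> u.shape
(11, 11)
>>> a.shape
(11, 3)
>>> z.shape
(17,)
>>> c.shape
(11, 17, 17)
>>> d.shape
(29, 17, 17, 17)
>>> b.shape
(11, 11)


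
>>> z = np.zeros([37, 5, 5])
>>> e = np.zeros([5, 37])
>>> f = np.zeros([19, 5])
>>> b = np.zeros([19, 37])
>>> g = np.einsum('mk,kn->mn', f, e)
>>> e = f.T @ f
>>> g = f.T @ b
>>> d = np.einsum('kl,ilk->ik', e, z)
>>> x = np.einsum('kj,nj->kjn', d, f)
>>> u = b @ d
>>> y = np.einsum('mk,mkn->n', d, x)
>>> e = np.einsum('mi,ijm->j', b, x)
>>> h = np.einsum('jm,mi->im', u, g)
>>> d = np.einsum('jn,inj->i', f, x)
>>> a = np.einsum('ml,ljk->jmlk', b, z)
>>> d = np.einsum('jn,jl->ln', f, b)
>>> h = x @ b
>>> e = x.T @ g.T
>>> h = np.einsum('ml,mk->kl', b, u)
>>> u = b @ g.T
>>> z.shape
(37, 5, 5)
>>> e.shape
(19, 5, 5)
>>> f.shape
(19, 5)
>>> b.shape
(19, 37)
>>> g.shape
(5, 37)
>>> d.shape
(37, 5)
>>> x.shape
(37, 5, 19)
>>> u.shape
(19, 5)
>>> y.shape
(19,)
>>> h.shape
(5, 37)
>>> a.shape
(5, 19, 37, 5)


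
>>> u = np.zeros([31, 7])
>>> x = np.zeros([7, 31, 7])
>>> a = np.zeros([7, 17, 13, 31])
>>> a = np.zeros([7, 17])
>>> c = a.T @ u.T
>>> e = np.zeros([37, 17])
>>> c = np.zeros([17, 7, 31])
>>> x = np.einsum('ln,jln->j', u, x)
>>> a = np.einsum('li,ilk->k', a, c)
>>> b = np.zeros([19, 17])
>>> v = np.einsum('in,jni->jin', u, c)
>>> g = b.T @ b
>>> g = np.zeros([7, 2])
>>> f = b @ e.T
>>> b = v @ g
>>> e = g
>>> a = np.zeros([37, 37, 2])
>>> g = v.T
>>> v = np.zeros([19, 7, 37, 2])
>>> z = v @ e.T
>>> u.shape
(31, 7)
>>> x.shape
(7,)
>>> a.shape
(37, 37, 2)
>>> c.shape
(17, 7, 31)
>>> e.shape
(7, 2)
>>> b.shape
(17, 31, 2)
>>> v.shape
(19, 7, 37, 2)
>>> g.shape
(7, 31, 17)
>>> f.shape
(19, 37)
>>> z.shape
(19, 7, 37, 7)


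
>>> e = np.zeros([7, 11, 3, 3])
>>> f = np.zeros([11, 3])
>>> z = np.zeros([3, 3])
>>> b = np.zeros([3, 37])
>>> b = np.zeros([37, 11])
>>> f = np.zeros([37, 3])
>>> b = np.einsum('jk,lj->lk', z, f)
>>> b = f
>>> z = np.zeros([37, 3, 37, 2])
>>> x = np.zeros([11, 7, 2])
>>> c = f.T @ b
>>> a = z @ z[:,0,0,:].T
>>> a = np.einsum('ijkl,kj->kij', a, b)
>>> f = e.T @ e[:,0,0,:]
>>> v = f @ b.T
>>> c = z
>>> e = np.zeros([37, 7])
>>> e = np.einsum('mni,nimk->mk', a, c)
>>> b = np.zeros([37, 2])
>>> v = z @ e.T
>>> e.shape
(37, 2)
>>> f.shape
(3, 3, 11, 3)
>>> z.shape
(37, 3, 37, 2)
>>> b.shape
(37, 2)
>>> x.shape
(11, 7, 2)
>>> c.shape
(37, 3, 37, 2)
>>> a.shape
(37, 37, 3)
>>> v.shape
(37, 3, 37, 37)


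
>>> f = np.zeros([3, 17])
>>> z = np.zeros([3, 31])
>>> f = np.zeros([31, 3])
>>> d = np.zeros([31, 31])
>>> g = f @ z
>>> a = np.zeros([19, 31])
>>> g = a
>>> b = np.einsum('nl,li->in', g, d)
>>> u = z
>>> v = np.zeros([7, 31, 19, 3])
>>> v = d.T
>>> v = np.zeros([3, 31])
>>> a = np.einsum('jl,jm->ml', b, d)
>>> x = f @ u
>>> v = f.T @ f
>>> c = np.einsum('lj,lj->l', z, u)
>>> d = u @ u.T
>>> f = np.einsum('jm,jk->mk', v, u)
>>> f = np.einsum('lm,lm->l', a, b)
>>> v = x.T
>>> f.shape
(31,)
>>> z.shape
(3, 31)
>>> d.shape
(3, 3)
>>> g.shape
(19, 31)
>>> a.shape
(31, 19)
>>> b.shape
(31, 19)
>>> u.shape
(3, 31)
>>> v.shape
(31, 31)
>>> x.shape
(31, 31)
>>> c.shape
(3,)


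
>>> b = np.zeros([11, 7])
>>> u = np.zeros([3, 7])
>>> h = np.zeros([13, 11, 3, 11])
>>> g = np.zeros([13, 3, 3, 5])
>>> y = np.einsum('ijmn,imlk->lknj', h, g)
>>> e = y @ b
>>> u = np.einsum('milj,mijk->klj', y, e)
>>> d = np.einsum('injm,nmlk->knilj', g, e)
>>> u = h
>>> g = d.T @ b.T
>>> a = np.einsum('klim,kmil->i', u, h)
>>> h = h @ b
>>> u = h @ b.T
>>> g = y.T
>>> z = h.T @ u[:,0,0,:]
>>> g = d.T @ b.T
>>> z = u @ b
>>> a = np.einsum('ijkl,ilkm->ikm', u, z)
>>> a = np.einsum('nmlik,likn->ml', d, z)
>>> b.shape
(11, 7)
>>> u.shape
(13, 11, 3, 11)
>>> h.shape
(13, 11, 3, 7)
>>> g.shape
(3, 11, 13, 3, 11)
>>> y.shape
(3, 5, 11, 11)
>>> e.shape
(3, 5, 11, 7)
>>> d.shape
(7, 3, 13, 11, 3)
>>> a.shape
(3, 13)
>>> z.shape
(13, 11, 3, 7)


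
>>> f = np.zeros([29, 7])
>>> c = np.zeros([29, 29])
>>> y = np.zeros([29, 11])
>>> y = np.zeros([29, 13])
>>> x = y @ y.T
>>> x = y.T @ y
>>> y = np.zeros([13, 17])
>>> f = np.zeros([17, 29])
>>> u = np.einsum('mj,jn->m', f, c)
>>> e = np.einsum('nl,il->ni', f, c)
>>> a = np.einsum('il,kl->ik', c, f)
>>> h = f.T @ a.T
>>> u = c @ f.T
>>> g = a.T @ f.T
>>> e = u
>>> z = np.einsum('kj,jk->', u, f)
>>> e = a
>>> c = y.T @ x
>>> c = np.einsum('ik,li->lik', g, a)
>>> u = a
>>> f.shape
(17, 29)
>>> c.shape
(29, 17, 17)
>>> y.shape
(13, 17)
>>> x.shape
(13, 13)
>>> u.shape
(29, 17)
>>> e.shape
(29, 17)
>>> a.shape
(29, 17)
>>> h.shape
(29, 29)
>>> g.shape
(17, 17)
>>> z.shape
()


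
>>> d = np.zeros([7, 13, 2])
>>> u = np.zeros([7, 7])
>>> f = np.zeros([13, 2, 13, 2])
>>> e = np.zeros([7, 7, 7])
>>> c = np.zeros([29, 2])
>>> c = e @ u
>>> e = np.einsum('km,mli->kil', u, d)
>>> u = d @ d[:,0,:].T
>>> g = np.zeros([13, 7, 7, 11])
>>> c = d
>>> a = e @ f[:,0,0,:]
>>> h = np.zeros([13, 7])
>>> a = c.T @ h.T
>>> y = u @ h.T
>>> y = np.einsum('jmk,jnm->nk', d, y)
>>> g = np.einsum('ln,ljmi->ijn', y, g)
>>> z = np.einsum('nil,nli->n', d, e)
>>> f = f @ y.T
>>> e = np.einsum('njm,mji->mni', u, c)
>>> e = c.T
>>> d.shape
(7, 13, 2)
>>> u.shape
(7, 13, 7)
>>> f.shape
(13, 2, 13, 13)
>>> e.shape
(2, 13, 7)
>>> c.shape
(7, 13, 2)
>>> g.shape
(11, 7, 2)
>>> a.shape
(2, 13, 13)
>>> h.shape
(13, 7)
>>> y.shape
(13, 2)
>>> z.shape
(7,)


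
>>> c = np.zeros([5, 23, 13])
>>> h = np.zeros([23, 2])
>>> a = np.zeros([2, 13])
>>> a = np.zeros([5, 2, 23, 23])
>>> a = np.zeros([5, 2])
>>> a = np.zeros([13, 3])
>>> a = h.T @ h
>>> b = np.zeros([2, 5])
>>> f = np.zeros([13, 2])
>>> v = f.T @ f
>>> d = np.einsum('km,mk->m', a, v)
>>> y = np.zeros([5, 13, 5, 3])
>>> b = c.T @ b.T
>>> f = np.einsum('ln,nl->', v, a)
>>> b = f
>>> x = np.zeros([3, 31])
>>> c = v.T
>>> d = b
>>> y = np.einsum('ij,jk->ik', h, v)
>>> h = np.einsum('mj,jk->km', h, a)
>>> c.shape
(2, 2)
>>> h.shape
(2, 23)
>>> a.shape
(2, 2)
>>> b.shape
()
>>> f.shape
()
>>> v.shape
(2, 2)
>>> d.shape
()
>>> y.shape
(23, 2)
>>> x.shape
(3, 31)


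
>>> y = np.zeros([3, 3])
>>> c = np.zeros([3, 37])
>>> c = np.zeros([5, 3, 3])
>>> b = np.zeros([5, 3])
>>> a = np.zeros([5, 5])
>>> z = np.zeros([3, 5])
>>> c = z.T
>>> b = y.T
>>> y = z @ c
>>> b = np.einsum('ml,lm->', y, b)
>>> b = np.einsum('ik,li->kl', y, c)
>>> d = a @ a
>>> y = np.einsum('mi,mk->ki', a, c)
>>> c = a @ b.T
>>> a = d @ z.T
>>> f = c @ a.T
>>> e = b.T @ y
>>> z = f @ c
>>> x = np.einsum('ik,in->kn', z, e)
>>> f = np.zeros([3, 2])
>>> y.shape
(3, 5)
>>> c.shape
(5, 3)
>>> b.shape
(3, 5)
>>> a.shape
(5, 3)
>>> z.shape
(5, 3)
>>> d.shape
(5, 5)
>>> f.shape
(3, 2)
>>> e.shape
(5, 5)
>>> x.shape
(3, 5)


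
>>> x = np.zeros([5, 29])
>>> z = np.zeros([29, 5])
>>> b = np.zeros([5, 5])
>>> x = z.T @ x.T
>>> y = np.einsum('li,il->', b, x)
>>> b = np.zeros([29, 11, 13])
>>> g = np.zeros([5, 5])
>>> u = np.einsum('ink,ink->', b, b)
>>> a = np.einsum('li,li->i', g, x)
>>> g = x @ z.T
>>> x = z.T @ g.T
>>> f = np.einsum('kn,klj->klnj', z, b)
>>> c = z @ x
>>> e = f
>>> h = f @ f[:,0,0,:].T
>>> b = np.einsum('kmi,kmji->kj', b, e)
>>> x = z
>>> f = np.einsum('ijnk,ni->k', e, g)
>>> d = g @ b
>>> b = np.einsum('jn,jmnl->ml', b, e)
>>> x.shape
(29, 5)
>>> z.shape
(29, 5)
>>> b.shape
(11, 13)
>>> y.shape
()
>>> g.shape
(5, 29)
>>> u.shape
()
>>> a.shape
(5,)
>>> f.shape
(13,)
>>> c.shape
(29, 5)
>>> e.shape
(29, 11, 5, 13)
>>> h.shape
(29, 11, 5, 29)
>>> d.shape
(5, 5)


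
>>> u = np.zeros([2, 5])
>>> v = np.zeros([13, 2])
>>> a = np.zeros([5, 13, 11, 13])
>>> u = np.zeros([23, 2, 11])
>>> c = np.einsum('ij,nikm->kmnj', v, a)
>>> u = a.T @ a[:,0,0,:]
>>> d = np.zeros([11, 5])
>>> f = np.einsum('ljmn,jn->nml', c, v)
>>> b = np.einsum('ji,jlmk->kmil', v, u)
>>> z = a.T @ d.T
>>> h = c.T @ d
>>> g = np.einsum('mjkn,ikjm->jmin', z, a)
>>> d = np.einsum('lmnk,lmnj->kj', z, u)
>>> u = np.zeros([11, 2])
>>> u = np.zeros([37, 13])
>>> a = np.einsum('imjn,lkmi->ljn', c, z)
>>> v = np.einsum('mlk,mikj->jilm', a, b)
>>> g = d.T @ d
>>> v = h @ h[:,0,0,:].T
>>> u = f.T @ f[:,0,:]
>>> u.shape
(11, 5, 11)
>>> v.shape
(2, 5, 13, 2)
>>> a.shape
(13, 5, 2)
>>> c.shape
(11, 13, 5, 2)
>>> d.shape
(11, 13)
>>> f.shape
(2, 5, 11)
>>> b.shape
(13, 13, 2, 11)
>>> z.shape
(13, 11, 13, 11)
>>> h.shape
(2, 5, 13, 5)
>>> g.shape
(13, 13)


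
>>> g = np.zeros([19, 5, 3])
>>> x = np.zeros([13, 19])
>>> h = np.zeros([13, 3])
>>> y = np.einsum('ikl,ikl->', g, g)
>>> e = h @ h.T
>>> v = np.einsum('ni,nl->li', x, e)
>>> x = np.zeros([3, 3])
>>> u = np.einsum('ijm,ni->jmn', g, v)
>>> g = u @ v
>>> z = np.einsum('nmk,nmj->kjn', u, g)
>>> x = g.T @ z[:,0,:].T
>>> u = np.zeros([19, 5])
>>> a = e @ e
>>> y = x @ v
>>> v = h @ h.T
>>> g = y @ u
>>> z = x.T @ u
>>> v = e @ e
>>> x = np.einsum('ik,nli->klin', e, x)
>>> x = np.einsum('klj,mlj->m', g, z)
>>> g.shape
(19, 3, 5)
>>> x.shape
(13,)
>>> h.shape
(13, 3)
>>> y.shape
(19, 3, 19)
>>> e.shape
(13, 13)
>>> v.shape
(13, 13)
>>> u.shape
(19, 5)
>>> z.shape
(13, 3, 5)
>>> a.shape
(13, 13)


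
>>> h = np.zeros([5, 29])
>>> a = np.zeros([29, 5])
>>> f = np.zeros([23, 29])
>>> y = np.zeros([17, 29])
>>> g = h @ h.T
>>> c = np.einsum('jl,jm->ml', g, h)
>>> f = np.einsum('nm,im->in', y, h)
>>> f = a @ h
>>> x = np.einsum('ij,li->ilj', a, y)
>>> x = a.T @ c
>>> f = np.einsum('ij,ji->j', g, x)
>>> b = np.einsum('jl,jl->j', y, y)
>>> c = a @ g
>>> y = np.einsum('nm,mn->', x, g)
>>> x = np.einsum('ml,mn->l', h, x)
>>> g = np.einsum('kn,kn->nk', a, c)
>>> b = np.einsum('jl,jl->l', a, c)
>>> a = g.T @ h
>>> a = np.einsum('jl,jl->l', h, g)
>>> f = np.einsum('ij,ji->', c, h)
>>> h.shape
(5, 29)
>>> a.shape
(29,)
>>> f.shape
()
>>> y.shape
()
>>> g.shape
(5, 29)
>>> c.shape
(29, 5)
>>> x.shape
(29,)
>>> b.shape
(5,)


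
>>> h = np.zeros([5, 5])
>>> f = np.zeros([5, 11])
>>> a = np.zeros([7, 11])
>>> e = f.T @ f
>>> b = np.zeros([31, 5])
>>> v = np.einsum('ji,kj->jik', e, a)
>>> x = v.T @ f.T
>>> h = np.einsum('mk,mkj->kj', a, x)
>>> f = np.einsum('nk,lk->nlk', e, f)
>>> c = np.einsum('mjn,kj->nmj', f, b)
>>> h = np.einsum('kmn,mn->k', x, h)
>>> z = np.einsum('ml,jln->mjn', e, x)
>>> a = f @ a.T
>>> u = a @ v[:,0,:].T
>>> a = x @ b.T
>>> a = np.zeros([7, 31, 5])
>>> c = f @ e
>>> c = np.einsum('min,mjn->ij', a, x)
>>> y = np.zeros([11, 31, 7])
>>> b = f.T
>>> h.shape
(7,)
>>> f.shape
(11, 5, 11)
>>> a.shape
(7, 31, 5)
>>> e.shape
(11, 11)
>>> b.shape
(11, 5, 11)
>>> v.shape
(11, 11, 7)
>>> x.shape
(7, 11, 5)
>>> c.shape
(31, 11)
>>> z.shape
(11, 7, 5)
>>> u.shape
(11, 5, 11)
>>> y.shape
(11, 31, 7)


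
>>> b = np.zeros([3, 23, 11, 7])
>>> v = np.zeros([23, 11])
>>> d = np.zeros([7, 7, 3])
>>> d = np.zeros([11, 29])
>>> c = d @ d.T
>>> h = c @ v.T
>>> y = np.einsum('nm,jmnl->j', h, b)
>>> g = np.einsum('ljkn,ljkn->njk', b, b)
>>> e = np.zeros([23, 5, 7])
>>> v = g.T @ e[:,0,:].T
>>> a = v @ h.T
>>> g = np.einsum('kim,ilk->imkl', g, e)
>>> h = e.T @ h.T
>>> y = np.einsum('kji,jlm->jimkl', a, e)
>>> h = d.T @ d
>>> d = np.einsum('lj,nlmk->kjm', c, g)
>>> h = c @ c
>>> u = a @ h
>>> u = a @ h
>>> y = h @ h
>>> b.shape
(3, 23, 11, 7)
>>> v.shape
(11, 23, 23)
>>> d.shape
(5, 11, 7)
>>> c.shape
(11, 11)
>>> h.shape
(11, 11)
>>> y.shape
(11, 11)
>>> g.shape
(23, 11, 7, 5)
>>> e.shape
(23, 5, 7)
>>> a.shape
(11, 23, 11)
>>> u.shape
(11, 23, 11)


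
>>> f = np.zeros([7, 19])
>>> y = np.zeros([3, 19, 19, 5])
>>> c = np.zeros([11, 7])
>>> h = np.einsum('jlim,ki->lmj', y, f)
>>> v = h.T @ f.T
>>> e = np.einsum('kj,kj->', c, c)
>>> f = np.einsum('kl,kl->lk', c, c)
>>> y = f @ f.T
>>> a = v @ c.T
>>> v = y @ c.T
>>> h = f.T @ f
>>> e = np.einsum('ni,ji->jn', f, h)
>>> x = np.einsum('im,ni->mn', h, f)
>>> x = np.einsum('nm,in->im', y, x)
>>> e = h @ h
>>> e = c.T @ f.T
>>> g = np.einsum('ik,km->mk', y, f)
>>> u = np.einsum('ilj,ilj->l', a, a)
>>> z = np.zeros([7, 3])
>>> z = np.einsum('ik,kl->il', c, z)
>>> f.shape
(7, 11)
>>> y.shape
(7, 7)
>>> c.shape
(11, 7)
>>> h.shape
(11, 11)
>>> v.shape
(7, 11)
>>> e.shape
(7, 7)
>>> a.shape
(3, 5, 11)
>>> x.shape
(11, 7)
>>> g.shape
(11, 7)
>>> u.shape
(5,)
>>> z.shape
(11, 3)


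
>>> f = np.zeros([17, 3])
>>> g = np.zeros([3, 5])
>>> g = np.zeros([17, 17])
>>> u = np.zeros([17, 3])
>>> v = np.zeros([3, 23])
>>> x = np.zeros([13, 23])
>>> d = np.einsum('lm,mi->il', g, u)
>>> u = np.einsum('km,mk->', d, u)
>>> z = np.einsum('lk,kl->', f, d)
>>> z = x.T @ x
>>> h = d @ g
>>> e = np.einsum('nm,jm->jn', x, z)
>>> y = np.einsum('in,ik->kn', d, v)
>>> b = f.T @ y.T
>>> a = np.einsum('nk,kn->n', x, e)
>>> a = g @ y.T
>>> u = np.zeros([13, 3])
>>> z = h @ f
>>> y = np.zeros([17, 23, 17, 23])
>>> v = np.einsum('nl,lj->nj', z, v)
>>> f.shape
(17, 3)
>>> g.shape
(17, 17)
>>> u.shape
(13, 3)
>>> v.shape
(3, 23)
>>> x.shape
(13, 23)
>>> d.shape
(3, 17)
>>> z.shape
(3, 3)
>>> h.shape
(3, 17)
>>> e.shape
(23, 13)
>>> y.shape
(17, 23, 17, 23)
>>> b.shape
(3, 23)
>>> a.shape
(17, 23)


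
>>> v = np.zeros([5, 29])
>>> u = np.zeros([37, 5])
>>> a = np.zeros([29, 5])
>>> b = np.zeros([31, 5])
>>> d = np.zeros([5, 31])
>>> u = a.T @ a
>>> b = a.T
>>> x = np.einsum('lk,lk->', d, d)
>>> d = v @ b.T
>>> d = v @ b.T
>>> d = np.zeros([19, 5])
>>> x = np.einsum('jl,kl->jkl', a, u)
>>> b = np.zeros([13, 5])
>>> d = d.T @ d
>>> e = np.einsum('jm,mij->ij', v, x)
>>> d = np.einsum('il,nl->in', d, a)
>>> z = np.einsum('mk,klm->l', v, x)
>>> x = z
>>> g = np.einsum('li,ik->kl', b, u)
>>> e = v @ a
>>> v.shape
(5, 29)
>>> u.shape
(5, 5)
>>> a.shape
(29, 5)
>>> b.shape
(13, 5)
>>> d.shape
(5, 29)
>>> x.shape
(5,)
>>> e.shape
(5, 5)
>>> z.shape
(5,)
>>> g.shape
(5, 13)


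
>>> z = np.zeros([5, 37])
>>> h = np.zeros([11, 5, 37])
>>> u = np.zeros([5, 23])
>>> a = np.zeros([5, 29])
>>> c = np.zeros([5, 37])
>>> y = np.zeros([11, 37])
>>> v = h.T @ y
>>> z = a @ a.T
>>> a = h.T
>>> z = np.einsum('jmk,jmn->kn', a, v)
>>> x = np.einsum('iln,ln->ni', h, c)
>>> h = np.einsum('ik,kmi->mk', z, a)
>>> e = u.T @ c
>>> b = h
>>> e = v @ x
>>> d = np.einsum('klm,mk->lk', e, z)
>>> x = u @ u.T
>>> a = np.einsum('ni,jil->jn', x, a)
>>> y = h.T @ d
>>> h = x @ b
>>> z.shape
(11, 37)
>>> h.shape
(5, 37)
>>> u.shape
(5, 23)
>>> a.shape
(37, 5)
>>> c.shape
(5, 37)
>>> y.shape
(37, 37)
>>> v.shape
(37, 5, 37)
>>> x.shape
(5, 5)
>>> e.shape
(37, 5, 11)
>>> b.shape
(5, 37)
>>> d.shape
(5, 37)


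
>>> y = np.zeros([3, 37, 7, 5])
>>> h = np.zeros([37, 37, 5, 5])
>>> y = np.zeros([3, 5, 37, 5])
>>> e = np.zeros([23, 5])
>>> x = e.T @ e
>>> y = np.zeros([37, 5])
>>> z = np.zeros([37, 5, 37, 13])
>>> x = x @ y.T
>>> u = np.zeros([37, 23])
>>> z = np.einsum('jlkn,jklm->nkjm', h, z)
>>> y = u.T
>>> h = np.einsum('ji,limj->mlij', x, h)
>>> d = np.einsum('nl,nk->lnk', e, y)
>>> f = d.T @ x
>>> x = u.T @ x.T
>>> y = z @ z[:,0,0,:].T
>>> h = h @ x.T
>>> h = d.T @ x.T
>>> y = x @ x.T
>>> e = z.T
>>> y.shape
(23, 23)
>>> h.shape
(37, 23, 23)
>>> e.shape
(13, 37, 5, 5)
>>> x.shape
(23, 5)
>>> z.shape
(5, 5, 37, 13)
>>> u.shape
(37, 23)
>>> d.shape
(5, 23, 37)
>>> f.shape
(37, 23, 37)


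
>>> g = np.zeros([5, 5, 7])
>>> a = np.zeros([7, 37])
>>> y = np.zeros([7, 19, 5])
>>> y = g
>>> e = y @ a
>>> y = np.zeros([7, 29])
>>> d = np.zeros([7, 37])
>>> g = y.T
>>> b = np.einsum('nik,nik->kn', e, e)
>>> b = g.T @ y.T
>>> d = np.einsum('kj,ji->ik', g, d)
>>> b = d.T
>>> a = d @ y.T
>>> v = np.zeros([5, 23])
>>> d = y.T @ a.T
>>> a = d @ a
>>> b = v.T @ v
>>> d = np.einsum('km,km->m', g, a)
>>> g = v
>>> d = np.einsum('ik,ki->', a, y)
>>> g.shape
(5, 23)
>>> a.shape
(29, 7)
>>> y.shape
(7, 29)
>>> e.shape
(5, 5, 37)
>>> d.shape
()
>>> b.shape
(23, 23)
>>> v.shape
(5, 23)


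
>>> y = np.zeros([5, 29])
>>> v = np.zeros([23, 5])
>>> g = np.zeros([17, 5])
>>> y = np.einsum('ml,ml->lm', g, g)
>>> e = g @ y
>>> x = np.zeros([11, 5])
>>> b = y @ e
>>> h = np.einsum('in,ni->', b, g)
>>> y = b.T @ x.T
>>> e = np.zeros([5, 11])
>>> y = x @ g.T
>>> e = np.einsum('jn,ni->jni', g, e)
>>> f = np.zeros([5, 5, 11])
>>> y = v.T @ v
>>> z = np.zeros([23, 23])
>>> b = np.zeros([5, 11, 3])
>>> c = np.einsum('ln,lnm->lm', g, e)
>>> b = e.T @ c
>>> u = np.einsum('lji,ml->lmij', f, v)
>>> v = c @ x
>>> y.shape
(5, 5)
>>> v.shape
(17, 5)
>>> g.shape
(17, 5)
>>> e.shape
(17, 5, 11)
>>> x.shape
(11, 5)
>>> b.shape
(11, 5, 11)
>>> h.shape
()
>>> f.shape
(5, 5, 11)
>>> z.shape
(23, 23)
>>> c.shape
(17, 11)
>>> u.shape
(5, 23, 11, 5)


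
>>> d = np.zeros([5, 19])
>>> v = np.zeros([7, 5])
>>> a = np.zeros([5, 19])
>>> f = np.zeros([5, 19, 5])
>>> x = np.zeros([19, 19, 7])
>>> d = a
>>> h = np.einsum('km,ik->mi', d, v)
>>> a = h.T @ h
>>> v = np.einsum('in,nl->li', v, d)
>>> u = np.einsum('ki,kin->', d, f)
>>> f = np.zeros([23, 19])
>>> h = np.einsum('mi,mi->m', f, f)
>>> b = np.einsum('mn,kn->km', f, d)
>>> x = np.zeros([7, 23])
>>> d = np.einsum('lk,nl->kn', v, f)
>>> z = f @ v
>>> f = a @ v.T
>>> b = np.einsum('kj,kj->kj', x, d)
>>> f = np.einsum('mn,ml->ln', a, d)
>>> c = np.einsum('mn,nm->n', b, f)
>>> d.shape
(7, 23)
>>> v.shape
(19, 7)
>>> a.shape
(7, 7)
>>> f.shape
(23, 7)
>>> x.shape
(7, 23)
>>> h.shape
(23,)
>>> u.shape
()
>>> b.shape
(7, 23)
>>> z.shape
(23, 7)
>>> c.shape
(23,)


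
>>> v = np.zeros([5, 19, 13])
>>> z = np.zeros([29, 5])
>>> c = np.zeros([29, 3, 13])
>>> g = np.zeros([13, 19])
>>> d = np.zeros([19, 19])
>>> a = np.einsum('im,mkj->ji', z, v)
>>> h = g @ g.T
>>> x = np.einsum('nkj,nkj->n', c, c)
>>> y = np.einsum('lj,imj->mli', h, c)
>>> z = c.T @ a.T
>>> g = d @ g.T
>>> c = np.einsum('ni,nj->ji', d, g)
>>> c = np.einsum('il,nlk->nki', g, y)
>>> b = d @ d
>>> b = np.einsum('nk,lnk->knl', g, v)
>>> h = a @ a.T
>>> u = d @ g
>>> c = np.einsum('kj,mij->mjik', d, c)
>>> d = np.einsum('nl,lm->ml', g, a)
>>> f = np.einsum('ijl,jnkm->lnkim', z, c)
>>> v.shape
(5, 19, 13)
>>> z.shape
(13, 3, 13)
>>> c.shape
(3, 19, 29, 19)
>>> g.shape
(19, 13)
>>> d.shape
(29, 13)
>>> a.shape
(13, 29)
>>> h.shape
(13, 13)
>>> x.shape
(29,)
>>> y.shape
(3, 13, 29)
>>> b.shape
(13, 19, 5)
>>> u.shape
(19, 13)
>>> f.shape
(13, 19, 29, 13, 19)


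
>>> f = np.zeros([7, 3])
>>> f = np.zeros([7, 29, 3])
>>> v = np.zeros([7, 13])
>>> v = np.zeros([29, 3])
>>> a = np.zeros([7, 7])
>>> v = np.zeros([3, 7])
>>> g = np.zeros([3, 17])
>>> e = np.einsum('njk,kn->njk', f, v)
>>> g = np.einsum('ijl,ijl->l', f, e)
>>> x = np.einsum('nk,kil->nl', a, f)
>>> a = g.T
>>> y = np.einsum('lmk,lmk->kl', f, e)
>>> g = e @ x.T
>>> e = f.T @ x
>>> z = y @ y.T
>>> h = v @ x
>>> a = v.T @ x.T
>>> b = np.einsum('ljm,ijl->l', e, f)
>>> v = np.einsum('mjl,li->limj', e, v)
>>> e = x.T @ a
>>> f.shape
(7, 29, 3)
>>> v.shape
(3, 7, 3, 29)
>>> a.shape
(7, 7)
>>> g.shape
(7, 29, 7)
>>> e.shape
(3, 7)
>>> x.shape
(7, 3)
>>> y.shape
(3, 7)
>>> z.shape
(3, 3)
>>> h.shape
(3, 3)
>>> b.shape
(3,)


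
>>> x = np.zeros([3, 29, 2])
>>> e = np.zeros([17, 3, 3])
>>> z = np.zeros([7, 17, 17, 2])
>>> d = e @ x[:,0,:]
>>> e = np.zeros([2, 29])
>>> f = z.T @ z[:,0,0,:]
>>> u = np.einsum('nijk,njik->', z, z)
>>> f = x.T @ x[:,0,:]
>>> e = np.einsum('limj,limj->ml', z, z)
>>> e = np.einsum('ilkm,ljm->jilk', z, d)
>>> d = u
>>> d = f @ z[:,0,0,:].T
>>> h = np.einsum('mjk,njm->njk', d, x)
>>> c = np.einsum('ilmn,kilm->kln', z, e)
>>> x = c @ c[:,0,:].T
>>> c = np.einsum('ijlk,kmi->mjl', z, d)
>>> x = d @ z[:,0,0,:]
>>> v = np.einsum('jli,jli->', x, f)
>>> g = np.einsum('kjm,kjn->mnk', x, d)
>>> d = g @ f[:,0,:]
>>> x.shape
(2, 29, 2)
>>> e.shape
(3, 7, 17, 17)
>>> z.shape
(7, 17, 17, 2)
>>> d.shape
(2, 7, 2)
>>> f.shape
(2, 29, 2)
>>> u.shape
()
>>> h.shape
(3, 29, 7)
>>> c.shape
(29, 17, 17)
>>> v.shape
()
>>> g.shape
(2, 7, 2)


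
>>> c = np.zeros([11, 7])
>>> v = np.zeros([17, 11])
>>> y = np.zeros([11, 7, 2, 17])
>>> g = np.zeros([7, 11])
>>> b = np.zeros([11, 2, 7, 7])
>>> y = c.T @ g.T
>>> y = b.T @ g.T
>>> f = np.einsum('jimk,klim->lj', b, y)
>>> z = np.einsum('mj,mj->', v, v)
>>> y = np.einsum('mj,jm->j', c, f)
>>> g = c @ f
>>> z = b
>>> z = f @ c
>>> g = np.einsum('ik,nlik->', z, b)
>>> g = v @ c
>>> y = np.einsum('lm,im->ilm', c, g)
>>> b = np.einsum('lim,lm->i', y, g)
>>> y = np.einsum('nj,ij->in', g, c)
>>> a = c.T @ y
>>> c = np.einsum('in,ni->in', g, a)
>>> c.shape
(17, 7)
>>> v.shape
(17, 11)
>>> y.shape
(11, 17)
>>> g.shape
(17, 7)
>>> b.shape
(11,)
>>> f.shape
(7, 11)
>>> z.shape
(7, 7)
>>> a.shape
(7, 17)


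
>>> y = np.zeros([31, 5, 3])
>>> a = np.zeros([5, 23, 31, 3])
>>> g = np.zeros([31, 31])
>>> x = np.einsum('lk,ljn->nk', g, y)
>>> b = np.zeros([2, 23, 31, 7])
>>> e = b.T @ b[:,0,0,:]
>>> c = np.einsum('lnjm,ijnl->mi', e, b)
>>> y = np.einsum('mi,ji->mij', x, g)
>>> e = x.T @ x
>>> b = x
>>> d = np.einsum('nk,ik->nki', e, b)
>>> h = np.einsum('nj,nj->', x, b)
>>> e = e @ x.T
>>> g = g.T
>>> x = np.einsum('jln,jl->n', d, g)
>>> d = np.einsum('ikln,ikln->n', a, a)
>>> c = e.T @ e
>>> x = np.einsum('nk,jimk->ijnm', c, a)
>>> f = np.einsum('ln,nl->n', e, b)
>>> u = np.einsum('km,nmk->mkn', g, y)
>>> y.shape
(3, 31, 31)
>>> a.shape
(5, 23, 31, 3)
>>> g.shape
(31, 31)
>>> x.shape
(23, 5, 3, 31)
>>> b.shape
(3, 31)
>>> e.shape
(31, 3)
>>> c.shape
(3, 3)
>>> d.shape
(3,)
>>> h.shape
()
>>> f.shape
(3,)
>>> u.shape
(31, 31, 3)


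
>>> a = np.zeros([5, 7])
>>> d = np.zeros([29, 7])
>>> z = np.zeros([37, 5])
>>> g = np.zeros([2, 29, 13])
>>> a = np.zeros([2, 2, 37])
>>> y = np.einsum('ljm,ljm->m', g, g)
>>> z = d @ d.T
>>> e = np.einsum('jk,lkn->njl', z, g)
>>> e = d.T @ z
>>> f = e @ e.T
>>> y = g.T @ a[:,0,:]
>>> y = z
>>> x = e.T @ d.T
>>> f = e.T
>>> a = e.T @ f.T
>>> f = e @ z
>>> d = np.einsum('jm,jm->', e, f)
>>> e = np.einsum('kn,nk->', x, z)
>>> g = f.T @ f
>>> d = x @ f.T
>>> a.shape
(29, 29)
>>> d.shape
(29, 7)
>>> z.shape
(29, 29)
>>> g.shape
(29, 29)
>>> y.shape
(29, 29)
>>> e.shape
()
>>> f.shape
(7, 29)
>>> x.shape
(29, 29)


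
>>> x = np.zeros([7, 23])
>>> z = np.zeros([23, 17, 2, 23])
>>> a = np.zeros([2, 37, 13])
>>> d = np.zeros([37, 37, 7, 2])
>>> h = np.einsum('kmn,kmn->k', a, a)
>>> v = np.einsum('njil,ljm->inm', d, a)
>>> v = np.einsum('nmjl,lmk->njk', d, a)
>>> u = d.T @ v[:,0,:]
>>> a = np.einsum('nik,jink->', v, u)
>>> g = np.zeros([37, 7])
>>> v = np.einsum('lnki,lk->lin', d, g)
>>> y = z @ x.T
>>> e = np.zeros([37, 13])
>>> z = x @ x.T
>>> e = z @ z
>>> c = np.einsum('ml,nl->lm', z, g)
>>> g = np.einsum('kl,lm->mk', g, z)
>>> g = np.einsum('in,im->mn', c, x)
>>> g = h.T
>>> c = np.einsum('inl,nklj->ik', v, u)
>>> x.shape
(7, 23)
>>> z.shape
(7, 7)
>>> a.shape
()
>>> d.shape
(37, 37, 7, 2)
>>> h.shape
(2,)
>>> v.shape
(37, 2, 37)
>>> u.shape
(2, 7, 37, 13)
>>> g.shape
(2,)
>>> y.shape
(23, 17, 2, 7)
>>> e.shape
(7, 7)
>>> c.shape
(37, 7)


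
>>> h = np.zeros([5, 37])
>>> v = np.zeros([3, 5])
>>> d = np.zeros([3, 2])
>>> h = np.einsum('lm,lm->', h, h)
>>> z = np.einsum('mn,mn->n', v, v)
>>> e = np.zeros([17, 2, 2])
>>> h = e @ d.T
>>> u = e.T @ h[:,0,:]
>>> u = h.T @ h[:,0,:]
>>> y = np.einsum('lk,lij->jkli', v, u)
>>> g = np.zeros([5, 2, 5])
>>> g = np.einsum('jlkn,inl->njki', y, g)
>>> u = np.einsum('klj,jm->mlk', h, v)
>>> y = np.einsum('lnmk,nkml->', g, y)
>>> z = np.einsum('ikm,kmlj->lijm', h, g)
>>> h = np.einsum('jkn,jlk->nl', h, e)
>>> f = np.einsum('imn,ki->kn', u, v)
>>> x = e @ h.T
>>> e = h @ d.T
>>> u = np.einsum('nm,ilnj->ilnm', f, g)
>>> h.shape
(3, 2)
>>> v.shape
(3, 5)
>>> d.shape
(3, 2)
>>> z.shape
(3, 17, 5, 3)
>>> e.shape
(3, 3)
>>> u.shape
(2, 3, 3, 17)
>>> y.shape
()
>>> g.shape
(2, 3, 3, 5)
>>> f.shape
(3, 17)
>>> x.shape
(17, 2, 3)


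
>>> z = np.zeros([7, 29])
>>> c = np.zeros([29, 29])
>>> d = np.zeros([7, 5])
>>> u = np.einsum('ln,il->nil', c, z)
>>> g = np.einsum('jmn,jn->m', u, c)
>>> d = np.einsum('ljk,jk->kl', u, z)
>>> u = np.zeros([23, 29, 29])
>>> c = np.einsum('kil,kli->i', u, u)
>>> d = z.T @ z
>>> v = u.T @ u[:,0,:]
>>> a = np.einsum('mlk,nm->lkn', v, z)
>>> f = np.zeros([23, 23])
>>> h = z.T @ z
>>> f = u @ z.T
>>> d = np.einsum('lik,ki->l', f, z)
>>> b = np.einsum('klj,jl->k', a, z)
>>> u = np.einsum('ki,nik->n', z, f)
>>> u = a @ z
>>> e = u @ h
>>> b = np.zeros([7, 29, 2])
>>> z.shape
(7, 29)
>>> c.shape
(29,)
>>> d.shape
(23,)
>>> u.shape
(29, 29, 29)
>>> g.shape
(7,)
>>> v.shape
(29, 29, 29)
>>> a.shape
(29, 29, 7)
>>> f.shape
(23, 29, 7)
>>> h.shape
(29, 29)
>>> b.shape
(7, 29, 2)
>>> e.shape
(29, 29, 29)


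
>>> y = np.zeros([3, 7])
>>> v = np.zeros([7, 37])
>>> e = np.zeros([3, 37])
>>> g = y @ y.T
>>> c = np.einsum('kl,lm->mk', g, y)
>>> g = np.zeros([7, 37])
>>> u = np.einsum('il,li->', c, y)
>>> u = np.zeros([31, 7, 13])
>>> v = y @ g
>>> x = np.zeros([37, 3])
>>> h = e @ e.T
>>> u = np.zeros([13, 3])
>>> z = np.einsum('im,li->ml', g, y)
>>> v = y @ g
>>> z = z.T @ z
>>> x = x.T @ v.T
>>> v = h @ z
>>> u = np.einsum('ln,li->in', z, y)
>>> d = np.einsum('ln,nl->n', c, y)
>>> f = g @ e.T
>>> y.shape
(3, 7)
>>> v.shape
(3, 3)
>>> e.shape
(3, 37)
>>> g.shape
(7, 37)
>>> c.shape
(7, 3)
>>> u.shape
(7, 3)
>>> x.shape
(3, 3)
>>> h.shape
(3, 3)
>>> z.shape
(3, 3)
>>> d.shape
(3,)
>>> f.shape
(7, 3)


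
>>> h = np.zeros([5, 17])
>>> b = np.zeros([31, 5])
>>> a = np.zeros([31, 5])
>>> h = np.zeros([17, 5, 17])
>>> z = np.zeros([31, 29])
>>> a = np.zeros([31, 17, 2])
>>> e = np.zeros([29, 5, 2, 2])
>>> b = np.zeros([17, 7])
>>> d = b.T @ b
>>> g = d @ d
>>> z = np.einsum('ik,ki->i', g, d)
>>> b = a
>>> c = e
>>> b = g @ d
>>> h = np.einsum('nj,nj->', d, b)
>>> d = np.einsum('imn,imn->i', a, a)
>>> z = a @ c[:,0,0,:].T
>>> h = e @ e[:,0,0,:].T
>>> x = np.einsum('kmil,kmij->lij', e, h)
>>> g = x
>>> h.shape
(29, 5, 2, 29)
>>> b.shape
(7, 7)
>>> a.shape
(31, 17, 2)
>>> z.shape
(31, 17, 29)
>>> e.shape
(29, 5, 2, 2)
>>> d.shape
(31,)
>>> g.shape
(2, 2, 29)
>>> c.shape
(29, 5, 2, 2)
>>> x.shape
(2, 2, 29)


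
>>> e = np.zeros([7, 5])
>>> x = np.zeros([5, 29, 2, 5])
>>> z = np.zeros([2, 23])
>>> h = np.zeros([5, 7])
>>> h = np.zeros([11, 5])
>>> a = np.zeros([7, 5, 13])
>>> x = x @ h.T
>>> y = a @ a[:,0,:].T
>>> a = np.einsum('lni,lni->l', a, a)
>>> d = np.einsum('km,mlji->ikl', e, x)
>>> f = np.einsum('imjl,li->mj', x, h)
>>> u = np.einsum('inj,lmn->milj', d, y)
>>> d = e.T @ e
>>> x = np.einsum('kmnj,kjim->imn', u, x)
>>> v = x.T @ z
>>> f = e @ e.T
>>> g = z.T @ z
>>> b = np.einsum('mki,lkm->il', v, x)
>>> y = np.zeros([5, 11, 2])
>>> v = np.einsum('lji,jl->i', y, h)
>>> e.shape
(7, 5)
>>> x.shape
(2, 11, 7)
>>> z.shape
(2, 23)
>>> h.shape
(11, 5)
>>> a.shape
(7,)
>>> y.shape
(5, 11, 2)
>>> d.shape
(5, 5)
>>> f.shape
(7, 7)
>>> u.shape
(5, 11, 7, 29)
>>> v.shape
(2,)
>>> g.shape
(23, 23)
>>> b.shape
(23, 2)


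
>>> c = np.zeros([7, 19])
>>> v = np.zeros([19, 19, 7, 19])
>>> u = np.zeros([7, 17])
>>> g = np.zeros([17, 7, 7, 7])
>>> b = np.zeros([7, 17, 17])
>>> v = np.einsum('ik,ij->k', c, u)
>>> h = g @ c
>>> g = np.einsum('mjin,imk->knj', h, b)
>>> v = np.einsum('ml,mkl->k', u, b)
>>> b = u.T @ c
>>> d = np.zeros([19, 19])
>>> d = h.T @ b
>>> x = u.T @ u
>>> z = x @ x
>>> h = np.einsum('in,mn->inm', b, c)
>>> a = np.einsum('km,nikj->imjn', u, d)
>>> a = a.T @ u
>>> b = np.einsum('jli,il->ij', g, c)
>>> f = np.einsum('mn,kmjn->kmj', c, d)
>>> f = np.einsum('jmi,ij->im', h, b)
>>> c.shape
(7, 19)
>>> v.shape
(17,)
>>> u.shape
(7, 17)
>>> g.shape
(17, 19, 7)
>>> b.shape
(7, 17)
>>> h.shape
(17, 19, 7)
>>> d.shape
(19, 7, 7, 19)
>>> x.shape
(17, 17)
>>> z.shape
(17, 17)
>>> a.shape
(19, 19, 17, 17)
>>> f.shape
(7, 19)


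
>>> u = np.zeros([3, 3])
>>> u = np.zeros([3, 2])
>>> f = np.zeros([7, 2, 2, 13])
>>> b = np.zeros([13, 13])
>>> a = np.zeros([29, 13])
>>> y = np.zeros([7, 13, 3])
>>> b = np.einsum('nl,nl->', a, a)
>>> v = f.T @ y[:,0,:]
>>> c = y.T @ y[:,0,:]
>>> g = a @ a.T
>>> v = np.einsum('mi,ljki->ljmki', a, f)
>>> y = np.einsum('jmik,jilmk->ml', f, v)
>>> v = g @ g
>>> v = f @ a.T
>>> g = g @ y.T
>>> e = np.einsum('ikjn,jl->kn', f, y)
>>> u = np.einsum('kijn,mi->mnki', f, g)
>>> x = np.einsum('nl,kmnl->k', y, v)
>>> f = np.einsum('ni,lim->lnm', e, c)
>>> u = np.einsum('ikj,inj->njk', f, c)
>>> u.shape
(13, 3, 2)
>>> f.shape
(3, 2, 3)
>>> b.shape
()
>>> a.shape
(29, 13)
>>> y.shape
(2, 29)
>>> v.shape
(7, 2, 2, 29)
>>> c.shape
(3, 13, 3)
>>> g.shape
(29, 2)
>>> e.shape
(2, 13)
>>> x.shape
(7,)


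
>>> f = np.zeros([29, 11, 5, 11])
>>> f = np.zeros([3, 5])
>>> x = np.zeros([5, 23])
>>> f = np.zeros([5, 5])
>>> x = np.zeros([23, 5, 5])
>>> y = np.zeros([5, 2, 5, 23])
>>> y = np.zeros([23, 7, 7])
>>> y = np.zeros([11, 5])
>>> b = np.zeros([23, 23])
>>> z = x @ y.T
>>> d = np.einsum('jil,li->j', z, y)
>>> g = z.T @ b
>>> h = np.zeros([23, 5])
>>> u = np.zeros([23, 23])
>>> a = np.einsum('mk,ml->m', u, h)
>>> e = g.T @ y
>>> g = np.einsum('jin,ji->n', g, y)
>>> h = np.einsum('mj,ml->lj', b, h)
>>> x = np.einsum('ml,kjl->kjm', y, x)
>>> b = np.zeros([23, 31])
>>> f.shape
(5, 5)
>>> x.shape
(23, 5, 11)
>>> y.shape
(11, 5)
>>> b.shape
(23, 31)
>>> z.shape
(23, 5, 11)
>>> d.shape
(23,)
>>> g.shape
(23,)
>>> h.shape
(5, 23)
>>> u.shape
(23, 23)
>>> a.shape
(23,)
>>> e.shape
(23, 5, 5)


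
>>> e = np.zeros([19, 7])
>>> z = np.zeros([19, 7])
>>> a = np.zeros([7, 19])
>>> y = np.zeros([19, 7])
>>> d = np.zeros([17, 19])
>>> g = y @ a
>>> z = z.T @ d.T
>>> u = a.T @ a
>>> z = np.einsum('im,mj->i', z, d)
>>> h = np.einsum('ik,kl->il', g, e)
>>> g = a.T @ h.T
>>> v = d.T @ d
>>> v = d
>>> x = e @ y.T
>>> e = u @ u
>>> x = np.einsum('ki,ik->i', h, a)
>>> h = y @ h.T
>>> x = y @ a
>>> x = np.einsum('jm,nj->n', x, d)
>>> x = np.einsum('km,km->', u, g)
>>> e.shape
(19, 19)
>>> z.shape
(7,)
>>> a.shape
(7, 19)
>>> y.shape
(19, 7)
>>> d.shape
(17, 19)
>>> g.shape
(19, 19)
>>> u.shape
(19, 19)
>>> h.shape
(19, 19)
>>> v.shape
(17, 19)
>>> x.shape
()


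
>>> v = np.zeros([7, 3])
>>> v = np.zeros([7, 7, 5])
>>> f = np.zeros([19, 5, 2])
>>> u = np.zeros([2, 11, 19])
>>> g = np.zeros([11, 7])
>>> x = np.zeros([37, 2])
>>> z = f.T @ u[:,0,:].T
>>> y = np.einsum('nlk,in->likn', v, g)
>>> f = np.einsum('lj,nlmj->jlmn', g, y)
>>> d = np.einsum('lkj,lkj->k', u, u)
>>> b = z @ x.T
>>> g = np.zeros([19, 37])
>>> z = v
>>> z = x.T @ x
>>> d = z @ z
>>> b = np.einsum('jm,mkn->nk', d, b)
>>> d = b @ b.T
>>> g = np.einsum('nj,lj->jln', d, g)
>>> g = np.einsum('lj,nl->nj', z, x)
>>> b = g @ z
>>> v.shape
(7, 7, 5)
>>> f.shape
(7, 11, 5, 7)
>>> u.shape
(2, 11, 19)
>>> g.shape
(37, 2)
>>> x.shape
(37, 2)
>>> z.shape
(2, 2)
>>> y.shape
(7, 11, 5, 7)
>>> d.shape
(37, 37)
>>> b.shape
(37, 2)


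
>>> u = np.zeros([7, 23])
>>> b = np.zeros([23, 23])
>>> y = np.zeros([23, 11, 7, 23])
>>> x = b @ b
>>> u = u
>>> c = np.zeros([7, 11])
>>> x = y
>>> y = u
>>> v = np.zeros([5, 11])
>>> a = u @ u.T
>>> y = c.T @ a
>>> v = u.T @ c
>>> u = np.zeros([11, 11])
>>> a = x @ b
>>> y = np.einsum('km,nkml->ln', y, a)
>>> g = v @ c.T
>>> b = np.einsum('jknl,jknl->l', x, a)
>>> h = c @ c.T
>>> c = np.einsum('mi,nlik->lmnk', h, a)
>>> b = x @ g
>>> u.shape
(11, 11)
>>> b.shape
(23, 11, 7, 7)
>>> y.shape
(23, 23)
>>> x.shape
(23, 11, 7, 23)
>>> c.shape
(11, 7, 23, 23)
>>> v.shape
(23, 11)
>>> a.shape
(23, 11, 7, 23)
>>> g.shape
(23, 7)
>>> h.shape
(7, 7)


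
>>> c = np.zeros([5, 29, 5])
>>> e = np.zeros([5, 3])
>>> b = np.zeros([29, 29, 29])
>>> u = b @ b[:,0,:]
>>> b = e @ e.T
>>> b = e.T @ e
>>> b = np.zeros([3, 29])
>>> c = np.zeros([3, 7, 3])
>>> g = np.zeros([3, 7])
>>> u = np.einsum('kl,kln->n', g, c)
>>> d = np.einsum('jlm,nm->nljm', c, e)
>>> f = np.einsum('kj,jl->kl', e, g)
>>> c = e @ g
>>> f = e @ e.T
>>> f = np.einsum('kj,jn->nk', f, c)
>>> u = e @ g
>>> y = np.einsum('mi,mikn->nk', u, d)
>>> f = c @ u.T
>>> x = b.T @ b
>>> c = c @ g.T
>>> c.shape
(5, 3)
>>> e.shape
(5, 3)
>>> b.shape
(3, 29)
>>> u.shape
(5, 7)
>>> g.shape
(3, 7)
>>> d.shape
(5, 7, 3, 3)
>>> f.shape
(5, 5)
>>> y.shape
(3, 3)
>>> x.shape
(29, 29)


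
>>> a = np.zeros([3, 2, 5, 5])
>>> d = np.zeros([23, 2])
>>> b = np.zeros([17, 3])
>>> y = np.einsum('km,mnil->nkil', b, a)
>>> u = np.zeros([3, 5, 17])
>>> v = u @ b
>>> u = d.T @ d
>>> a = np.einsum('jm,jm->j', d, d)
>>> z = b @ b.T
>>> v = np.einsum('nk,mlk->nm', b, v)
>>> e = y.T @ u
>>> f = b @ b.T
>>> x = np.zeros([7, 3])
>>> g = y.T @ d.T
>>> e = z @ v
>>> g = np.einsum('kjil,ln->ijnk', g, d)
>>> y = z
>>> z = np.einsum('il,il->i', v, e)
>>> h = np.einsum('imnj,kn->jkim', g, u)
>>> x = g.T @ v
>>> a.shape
(23,)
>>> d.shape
(23, 2)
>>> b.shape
(17, 3)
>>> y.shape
(17, 17)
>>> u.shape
(2, 2)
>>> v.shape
(17, 3)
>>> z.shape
(17,)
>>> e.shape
(17, 3)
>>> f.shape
(17, 17)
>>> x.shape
(5, 2, 5, 3)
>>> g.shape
(17, 5, 2, 5)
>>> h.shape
(5, 2, 17, 5)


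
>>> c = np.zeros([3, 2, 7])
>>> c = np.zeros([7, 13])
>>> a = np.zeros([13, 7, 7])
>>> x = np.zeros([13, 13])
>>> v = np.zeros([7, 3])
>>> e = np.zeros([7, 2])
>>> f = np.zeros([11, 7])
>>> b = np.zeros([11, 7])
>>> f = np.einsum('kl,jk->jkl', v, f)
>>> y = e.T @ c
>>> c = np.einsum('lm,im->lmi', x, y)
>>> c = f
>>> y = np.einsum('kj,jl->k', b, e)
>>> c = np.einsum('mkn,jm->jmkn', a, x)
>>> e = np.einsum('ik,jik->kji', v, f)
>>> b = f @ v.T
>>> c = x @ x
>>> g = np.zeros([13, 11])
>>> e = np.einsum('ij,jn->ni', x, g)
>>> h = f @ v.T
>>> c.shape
(13, 13)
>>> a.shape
(13, 7, 7)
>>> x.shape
(13, 13)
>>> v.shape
(7, 3)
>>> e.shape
(11, 13)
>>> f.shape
(11, 7, 3)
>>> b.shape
(11, 7, 7)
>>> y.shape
(11,)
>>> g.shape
(13, 11)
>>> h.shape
(11, 7, 7)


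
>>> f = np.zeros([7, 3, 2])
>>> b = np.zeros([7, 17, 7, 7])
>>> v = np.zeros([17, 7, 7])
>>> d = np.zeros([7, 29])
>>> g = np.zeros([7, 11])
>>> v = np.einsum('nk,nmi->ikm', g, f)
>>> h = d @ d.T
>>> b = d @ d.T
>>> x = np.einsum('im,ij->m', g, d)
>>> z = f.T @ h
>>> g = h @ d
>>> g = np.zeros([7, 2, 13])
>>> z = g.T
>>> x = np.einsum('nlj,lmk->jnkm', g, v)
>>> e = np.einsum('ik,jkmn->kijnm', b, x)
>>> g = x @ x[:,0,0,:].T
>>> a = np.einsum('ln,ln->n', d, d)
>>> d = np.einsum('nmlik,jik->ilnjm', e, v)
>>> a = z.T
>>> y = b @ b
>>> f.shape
(7, 3, 2)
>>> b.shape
(7, 7)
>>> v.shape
(2, 11, 3)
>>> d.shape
(11, 13, 7, 2, 7)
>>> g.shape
(13, 7, 3, 13)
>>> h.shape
(7, 7)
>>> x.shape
(13, 7, 3, 11)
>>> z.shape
(13, 2, 7)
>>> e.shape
(7, 7, 13, 11, 3)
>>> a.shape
(7, 2, 13)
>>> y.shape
(7, 7)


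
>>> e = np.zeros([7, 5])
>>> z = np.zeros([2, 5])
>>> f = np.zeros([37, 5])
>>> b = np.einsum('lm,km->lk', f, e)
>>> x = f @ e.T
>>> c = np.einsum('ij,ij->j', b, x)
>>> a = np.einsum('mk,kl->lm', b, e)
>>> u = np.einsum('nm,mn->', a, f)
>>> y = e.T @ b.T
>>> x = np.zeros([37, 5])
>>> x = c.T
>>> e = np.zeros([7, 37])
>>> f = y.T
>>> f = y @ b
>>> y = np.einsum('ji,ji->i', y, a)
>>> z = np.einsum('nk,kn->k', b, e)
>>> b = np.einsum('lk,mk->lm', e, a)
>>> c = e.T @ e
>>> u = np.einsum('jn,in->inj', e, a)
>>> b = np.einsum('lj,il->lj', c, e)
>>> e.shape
(7, 37)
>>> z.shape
(7,)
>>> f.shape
(5, 7)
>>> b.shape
(37, 37)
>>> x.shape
(7,)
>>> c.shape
(37, 37)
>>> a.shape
(5, 37)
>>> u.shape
(5, 37, 7)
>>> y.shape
(37,)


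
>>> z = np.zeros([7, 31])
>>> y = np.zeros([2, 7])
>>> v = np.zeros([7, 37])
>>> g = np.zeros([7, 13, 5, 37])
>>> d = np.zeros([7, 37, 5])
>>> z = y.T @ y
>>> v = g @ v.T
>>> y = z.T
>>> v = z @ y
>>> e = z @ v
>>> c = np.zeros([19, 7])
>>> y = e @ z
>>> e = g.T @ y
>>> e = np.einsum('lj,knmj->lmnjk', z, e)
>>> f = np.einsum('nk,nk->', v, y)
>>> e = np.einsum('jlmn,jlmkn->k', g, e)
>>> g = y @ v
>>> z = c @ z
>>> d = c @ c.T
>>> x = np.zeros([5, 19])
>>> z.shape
(19, 7)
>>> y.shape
(7, 7)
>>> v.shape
(7, 7)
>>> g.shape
(7, 7)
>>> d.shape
(19, 19)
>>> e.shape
(7,)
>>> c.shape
(19, 7)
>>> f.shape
()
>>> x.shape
(5, 19)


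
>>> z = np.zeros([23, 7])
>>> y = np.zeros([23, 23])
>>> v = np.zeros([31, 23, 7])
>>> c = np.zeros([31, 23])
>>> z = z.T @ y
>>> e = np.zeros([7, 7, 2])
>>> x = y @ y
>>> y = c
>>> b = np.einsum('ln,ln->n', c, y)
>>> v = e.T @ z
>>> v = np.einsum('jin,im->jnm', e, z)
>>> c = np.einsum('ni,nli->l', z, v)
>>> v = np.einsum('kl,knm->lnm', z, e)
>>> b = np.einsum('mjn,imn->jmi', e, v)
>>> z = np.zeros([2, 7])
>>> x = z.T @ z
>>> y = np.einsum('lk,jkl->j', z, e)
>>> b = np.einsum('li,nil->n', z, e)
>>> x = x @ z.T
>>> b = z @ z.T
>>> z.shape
(2, 7)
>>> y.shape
(7,)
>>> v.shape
(23, 7, 2)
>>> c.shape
(2,)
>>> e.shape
(7, 7, 2)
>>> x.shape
(7, 2)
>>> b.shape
(2, 2)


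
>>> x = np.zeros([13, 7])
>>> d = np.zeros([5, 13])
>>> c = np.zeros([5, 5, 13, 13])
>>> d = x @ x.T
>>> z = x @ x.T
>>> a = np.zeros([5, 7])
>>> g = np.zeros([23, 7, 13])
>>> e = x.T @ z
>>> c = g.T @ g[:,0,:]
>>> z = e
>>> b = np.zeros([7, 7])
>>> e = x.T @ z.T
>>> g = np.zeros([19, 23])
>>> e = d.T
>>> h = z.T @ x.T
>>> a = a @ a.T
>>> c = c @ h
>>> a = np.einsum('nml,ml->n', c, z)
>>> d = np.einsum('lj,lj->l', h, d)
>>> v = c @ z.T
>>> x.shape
(13, 7)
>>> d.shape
(13,)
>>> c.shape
(13, 7, 13)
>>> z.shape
(7, 13)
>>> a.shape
(13,)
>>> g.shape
(19, 23)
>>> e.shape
(13, 13)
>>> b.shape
(7, 7)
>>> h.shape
(13, 13)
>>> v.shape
(13, 7, 7)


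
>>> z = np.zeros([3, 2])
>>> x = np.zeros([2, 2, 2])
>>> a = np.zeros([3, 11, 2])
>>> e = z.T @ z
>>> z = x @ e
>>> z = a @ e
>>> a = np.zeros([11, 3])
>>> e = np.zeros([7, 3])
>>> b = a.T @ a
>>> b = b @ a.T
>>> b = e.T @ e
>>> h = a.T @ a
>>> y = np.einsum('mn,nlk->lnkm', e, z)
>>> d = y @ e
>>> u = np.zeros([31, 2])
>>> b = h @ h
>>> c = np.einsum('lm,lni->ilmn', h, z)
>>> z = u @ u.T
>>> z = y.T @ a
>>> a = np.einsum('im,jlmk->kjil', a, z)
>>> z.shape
(7, 2, 3, 3)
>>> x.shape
(2, 2, 2)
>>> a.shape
(3, 7, 11, 2)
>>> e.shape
(7, 3)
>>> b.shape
(3, 3)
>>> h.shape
(3, 3)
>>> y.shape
(11, 3, 2, 7)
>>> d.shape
(11, 3, 2, 3)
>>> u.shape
(31, 2)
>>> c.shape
(2, 3, 3, 11)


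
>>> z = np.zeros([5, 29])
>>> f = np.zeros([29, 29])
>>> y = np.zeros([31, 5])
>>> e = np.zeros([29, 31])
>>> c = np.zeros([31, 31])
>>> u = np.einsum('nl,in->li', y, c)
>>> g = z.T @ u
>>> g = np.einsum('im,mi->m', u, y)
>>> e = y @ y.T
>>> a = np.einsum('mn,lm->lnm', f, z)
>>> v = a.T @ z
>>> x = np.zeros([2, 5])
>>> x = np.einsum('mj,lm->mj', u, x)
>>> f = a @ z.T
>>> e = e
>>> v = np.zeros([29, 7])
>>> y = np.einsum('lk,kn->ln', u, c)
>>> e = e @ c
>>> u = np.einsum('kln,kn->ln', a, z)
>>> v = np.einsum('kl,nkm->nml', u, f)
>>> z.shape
(5, 29)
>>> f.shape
(5, 29, 5)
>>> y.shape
(5, 31)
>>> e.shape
(31, 31)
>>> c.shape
(31, 31)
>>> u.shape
(29, 29)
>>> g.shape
(31,)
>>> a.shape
(5, 29, 29)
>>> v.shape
(5, 5, 29)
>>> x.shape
(5, 31)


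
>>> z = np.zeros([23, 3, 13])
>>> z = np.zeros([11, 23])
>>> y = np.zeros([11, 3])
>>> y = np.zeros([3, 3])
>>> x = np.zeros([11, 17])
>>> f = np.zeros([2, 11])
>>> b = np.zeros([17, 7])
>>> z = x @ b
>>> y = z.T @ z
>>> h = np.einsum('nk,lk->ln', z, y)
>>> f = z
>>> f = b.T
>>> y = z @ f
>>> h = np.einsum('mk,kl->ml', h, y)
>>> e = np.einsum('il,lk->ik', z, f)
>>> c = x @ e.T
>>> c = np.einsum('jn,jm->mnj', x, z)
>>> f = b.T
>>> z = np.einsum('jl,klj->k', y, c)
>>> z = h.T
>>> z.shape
(17, 7)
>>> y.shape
(11, 17)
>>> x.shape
(11, 17)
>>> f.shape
(7, 17)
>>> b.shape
(17, 7)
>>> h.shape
(7, 17)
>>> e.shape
(11, 17)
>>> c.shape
(7, 17, 11)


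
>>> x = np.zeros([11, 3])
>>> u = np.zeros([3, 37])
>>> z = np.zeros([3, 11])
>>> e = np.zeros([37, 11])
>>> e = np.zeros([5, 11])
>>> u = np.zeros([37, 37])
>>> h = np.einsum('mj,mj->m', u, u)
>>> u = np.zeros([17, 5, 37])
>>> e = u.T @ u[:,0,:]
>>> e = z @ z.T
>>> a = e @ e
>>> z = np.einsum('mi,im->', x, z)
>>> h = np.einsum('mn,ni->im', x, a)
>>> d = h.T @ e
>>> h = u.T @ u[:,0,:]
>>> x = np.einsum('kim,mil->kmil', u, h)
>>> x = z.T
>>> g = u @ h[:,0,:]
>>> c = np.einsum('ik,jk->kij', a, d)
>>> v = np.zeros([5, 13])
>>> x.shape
()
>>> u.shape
(17, 5, 37)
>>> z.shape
()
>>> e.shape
(3, 3)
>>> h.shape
(37, 5, 37)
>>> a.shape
(3, 3)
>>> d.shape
(11, 3)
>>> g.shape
(17, 5, 37)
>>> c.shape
(3, 3, 11)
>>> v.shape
(5, 13)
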